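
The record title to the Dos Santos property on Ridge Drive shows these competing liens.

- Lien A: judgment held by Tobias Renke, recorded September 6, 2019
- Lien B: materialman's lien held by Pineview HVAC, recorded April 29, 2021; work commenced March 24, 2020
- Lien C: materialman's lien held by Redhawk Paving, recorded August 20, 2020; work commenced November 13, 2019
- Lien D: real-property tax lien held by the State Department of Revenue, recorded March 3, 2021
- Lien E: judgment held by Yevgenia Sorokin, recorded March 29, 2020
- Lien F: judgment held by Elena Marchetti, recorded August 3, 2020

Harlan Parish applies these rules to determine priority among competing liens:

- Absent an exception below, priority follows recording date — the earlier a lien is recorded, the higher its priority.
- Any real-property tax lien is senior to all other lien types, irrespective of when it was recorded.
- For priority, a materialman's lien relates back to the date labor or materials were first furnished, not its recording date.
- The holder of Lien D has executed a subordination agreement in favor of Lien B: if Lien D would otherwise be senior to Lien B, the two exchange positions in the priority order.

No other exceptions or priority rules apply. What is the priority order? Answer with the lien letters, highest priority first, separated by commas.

B, A, C, D, E, F

Effective dates: B relates back to March 24, 2020 (work commenced); C's effective date is November 13, 2019, when work began.
D, as a real-property tax lien, has superpriority and ranks first.
Among the remaining liens, by effective date: A (September 6, 2019), C (November 13, 2019), B (March 24, 2020), E (March 29, 2020), F (August 3, 2020).
D would otherwise be senior to B, so under the subordination agreement D and B exchange positions.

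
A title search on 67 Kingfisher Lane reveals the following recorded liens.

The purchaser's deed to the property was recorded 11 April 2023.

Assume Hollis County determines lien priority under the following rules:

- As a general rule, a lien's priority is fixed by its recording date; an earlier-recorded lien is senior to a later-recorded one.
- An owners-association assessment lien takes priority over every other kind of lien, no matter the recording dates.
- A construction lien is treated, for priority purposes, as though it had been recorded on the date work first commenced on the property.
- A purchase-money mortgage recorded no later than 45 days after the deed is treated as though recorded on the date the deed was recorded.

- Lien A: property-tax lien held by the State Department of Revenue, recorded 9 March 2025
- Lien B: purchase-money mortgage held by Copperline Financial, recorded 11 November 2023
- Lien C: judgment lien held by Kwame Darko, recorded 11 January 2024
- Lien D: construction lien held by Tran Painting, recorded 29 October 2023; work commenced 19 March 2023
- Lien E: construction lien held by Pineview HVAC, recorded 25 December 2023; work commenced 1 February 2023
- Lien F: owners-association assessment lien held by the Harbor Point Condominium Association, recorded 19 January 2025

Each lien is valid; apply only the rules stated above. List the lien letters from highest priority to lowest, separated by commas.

F, E, D, B, C, A

Effective dates after the stated exceptions: B was recorded 214 days after the deed — beyond 45 days — so no relation-back applies; D's effective date is 19 March 2023, when work began; E's effective date is 1 February 2023, when work began.
As an owners-association assessment lien, F is senior to every other lien.
The other liens, earliest effective date first: E (1 February 2023), D (19 March 2023), B (11 November 2023), C (11 January 2024), A (9 March 2025).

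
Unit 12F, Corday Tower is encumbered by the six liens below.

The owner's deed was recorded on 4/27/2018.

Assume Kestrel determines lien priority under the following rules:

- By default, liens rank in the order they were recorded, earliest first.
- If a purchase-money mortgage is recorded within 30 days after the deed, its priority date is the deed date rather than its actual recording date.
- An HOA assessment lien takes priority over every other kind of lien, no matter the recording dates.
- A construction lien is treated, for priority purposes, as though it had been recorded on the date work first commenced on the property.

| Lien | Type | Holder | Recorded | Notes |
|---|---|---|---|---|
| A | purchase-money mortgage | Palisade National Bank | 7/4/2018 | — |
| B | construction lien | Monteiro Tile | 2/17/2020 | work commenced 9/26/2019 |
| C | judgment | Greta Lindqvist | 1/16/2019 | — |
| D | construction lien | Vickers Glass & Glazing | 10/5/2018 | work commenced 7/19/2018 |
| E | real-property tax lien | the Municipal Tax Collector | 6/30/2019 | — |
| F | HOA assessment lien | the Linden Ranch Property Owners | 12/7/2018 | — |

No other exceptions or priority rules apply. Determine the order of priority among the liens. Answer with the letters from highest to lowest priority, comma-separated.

F, A, D, C, E, B

Effective dates: A was recorded 68 days after the deed — beyond 30 days — so no relation-back applies; B relates back to 9/26/2019 (work commenced); D relates back to 7/19/2018 (work commenced).
As an HOA assessment lien, F is senior to every other lien.
Among the remaining liens, by effective date: A (7/4/2018), D (7/19/2018), C (1/16/2019), E (6/30/2019), B (9/26/2019).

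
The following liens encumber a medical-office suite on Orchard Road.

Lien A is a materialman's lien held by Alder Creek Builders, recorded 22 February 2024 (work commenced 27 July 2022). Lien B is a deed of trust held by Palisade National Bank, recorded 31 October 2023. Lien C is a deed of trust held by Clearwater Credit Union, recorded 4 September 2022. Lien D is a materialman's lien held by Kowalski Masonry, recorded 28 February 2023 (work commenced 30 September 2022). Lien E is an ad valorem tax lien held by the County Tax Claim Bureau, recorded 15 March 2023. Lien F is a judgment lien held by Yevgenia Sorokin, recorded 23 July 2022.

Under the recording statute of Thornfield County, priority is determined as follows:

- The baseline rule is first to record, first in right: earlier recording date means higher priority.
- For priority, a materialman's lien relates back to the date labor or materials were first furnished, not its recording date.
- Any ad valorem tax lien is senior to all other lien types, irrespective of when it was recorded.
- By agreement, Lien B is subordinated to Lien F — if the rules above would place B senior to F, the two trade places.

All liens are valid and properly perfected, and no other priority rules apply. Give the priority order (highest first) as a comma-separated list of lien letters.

First, effective dates: A is treated as recorded 27 July 2022, the work-commencement date; D relates back to 30 September 2022 (work commenced).
E is an ad valorem tax lien and takes priority over every other lien.
The other liens, earliest effective date first: F (23 July 2022), A (27 July 2022), C (4 September 2022), D (30 September 2022), B (31 October 2023).
B already ranks below F; the subordination has no effect.

E, F, A, C, D, B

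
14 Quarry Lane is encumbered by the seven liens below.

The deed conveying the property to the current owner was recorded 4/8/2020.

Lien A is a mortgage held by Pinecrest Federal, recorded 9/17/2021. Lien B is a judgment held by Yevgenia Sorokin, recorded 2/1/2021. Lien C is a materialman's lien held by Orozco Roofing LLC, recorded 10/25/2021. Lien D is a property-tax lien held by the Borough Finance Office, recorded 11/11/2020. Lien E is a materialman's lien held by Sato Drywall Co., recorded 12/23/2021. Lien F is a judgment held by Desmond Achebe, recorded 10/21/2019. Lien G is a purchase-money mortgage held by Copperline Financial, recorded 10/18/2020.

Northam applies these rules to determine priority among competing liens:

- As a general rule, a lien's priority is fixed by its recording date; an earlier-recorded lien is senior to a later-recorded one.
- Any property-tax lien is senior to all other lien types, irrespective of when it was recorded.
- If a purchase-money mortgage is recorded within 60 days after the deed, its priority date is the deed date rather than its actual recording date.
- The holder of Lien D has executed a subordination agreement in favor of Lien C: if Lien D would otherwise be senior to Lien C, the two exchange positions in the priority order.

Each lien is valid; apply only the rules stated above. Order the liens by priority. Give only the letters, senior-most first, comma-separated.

C, F, G, B, A, D, E

Effective dates: G was recorded 193 days after the deed — beyond 60 days — so no relation-back applies.
D is a property-tax lien, so it outranks all other liens regardless of date.
Ordering the rest by effective date: F (10/21/2019), G (10/18/2020), B (2/1/2021), A (9/17/2021), C (10/25/2021), E (12/23/2021).
Because D would otherwise rank above C, the subordination swaps them.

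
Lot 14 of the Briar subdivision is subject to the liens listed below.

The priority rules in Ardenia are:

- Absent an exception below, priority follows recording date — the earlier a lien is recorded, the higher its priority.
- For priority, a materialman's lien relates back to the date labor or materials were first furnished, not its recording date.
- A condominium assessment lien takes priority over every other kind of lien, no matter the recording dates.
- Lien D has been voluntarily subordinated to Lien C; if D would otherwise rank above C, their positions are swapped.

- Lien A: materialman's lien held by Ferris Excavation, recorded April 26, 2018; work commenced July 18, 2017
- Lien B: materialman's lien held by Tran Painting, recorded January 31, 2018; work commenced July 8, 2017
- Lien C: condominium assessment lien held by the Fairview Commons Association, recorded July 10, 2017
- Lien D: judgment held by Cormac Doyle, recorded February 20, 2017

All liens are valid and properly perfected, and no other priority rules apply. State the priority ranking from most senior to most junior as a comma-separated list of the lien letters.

C, D, B, A

Adjusting effective dates: A is treated as recorded July 18, 2017, the work-commencement date; B relates back to July 8, 2017 (work commenced).
C is a condominium assessment lien, so it outranks all other liens regardless of date.
The other liens, earliest effective date first: D (February 20, 2017), B (July 8, 2017), A (July 18, 2017).
Since D is not senior to C, the subordination leaves the order unchanged.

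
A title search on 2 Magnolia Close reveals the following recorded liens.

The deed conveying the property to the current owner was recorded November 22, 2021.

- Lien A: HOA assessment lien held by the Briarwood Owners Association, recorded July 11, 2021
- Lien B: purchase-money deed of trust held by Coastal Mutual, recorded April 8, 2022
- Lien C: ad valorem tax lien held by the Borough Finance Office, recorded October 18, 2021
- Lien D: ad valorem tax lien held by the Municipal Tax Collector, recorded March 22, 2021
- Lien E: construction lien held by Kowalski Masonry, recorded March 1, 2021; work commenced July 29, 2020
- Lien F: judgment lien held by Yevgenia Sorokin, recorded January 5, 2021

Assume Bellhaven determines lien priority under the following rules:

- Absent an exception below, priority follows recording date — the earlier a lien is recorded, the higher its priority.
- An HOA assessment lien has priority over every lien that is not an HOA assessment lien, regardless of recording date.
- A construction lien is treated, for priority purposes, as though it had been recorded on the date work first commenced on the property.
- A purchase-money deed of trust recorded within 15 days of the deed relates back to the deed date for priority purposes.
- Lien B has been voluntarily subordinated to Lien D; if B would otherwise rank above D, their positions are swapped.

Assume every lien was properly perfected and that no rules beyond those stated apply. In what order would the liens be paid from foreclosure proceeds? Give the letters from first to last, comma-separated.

A, E, F, D, C, B

First, effective dates: B was recorded 137 days after the deed — beyond 15 days — so no relation-back applies; E relates back to July 29, 2020 (work commenced).
A, as an HOA assessment lien, has superpriority and ranks first.
Among the remaining liens, by effective date: E (July 29, 2020), F (January 5, 2021), D (March 22, 2021), C (October 18, 2021), B (April 8, 2022).
B is already junior to D, so the subordination agreement changes nothing.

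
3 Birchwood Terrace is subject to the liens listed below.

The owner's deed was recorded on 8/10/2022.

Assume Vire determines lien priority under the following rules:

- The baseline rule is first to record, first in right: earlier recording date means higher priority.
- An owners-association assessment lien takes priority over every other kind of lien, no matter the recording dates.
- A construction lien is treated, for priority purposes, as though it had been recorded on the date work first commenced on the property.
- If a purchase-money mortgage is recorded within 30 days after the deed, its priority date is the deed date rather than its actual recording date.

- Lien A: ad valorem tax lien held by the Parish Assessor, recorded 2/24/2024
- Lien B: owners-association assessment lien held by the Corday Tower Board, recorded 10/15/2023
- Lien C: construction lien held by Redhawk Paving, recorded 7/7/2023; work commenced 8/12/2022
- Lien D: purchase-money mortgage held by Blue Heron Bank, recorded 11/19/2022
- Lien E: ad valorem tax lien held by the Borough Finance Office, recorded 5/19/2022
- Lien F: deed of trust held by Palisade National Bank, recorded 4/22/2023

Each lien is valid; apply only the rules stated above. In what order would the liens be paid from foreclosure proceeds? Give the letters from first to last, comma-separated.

B, E, C, D, F, A

Effective dates after the stated exceptions: C's effective date is 8/12/2022, when work began; D missed the 30-day window (101 days after the deed), so its recording date stands.
B, as an owners-association assessment lien, has superpriority and ranks first.
The other liens, earliest effective date first: E (5/19/2022), C (8/12/2022), D (11/19/2022), F (4/22/2023), A (2/24/2024).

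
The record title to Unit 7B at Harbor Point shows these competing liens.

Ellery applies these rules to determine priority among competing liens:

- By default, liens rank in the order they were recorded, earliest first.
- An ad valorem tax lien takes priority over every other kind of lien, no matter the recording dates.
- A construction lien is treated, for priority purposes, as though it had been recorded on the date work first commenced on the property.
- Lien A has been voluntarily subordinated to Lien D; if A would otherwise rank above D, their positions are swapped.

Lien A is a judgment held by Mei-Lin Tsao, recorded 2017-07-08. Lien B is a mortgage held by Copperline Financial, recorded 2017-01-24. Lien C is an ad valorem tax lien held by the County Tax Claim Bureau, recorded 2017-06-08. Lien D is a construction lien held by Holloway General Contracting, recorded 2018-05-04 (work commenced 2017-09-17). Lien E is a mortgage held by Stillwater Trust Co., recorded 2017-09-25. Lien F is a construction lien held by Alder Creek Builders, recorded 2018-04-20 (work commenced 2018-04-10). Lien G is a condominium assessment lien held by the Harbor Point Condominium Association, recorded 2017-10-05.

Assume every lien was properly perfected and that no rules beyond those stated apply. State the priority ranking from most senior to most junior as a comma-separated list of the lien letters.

Adjusting effective dates: D relates back to 2017-09-17 (work commenced); F is treated as recorded 2018-04-10, the work-commencement date.
C is an ad valorem tax lien and takes priority over every other lien.
The other liens, earliest effective date first: B (2017-01-24), A (2017-07-08), D (2017-09-17), E (2017-09-25), G (2017-10-05), F (2018-04-10).
A would otherwise be senior to D, so under the subordination agreement A and D exchange positions.

C, B, D, A, E, G, F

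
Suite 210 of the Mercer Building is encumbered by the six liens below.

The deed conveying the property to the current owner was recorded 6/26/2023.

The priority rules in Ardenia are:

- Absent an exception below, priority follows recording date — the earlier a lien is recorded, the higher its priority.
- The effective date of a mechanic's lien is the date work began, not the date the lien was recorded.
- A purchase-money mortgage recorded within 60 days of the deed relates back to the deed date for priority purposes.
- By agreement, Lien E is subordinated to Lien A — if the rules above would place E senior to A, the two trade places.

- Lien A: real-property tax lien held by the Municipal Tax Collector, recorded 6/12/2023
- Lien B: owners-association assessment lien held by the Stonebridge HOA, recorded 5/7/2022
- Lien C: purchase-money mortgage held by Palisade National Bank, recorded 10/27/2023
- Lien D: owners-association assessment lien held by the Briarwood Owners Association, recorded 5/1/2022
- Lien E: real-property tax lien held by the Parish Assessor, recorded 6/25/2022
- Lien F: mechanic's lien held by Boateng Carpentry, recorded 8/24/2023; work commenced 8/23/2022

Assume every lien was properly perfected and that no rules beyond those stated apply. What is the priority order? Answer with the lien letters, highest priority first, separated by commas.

Effective dates: C missed the 60-day window (123 days after the deed), so its recording date stands; F relates back to 8/23/2022 (work commenced).
By effective date, earliest first: D (5/1/2022), B (5/7/2022), E (6/25/2022), F (8/23/2022), A (6/12/2023), C (10/27/2023).
E is senior to A before the subordination, so the two trade places.

D, B, A, F, E, C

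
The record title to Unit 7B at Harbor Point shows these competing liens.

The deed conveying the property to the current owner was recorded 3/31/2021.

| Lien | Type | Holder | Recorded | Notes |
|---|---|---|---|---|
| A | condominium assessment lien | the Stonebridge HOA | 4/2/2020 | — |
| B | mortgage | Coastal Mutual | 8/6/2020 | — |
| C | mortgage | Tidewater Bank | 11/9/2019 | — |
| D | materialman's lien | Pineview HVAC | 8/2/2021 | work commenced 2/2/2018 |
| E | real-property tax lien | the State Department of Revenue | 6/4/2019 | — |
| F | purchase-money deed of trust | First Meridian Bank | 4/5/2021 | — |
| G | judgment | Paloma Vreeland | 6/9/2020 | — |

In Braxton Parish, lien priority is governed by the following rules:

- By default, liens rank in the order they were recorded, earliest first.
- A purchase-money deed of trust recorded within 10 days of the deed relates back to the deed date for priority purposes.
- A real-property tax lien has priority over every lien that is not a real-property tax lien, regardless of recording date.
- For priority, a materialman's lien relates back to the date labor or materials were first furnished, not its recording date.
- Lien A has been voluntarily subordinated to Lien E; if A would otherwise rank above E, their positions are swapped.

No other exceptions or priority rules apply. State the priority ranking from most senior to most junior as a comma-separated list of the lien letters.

E, D, C, A, G, B, F

Adjusting effective dates: D is treated as recorded 2/2/2018, the work-commencement date; F was recorded within the 10-day window, so its effective date is the deed date 3/31/2021.
E is a real-property tax lien and takes priority over every other lien.
The other liens, earliest effective date first: D (2/2/2018), C (11/9/2019), A (4/2/2020), G (6/9/2020), B (8/6/2020), F (3/31/2021).
Since A is not senior to E, the subordination leaves the order unchanged.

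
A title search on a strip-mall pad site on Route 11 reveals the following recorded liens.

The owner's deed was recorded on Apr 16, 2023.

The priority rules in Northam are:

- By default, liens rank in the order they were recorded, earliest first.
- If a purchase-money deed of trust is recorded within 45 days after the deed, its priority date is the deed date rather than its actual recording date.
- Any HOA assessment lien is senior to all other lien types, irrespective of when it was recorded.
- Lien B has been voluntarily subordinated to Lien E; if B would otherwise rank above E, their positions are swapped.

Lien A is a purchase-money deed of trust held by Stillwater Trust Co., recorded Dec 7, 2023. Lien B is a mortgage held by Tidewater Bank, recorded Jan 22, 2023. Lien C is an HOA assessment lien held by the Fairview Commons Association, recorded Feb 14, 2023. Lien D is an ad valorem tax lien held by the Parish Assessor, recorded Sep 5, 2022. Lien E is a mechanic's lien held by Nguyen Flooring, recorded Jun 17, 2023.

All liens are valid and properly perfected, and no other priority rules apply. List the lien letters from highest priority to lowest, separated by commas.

C, D, E, B, A

Effective dates after the stated exceptions: A was recorded 235 days after the deed — beyond 45 days — so no relation-back applies.
C is an HOA assessment lien and takes priority over every other lien.
Remaining liens by effective date: D (Sep 5, 2022), B (Jan 22, 2023), E (Jun 17, 2023), A (Dec 7, 2023).
Because B would otherwise rank above E, the subordination swaps them.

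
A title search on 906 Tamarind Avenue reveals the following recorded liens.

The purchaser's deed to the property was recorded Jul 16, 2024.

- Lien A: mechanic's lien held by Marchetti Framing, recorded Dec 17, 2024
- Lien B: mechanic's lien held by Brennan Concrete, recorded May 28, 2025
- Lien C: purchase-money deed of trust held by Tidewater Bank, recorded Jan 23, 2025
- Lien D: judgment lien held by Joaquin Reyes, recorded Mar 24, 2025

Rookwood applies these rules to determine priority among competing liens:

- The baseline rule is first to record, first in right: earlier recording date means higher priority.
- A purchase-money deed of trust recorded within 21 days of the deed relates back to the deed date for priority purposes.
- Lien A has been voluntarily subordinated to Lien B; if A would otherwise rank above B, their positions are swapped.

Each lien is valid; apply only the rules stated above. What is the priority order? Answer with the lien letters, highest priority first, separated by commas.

Adjusting effective dates: C was recorded 191 days after the deed, outside the 21-day window, so it keeps its recording date.
Sorted by effective date: A (Dec 17, 2024), C (Jan 23, 2025), D (Mar 24, 2025), B (May 28, 2025).
A would otherwise be senior to B, so under the subordination agreement A and B exchange positions.

B, C, D, A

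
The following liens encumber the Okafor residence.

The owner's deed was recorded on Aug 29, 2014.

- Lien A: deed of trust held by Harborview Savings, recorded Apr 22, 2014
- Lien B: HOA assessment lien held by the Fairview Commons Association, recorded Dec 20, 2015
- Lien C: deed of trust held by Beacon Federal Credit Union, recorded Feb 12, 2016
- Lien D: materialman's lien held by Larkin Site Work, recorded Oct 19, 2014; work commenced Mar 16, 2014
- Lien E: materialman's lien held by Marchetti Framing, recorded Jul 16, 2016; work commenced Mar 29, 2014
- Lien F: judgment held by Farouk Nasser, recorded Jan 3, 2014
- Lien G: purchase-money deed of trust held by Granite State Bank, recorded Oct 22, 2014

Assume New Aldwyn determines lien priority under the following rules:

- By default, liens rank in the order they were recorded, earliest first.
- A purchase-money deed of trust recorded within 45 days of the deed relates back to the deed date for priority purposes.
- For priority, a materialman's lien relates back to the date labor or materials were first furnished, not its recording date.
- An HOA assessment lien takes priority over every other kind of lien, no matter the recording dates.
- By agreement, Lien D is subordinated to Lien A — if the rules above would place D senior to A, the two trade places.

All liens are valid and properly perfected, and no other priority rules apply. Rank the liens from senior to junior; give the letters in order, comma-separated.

B, F, A, E, D, G, C

Adjusting effective dates: D relates back to Mar 16, 2014 (work commenced); E relates back to Mar 29, 2014 (work commenced); G was recorded 54 days after the deed — beyond 45 days — so no relation-back applies.
B is an HOA assessment lien, so it outranks all other liens regardless of date.
Remaining liens by effective date: F (Jan 3, 2014), D (Mar 16, 2014), E (Mar 29, 2014), A (Apr 22, 2014), G (Oct 22, 2014), C (Feb 12, 2016).
Because D would otherwise rank above A, the subordination swaps them.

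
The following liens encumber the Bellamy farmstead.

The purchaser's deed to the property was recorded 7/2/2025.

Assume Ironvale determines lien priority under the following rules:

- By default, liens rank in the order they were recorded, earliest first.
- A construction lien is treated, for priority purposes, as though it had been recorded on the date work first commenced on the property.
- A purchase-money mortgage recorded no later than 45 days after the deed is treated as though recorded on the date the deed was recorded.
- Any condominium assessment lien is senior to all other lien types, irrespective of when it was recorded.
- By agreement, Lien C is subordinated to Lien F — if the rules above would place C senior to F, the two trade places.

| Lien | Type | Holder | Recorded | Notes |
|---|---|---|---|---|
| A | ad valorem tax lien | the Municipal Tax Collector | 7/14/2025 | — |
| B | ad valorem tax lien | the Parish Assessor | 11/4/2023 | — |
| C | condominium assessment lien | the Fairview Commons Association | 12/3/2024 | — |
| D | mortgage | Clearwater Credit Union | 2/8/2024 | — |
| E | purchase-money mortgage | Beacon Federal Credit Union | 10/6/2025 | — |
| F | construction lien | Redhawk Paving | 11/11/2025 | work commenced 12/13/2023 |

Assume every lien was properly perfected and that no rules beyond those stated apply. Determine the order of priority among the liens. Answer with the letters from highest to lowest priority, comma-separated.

F, B, C, D, A, E

Effective dates after the stated exceptions: E missed the 45-day window (96 days after the deed), so its recording date stands; F's effective date is 12/13/2023, when work began.
C is a condominium assessment lien and takes priority over every other lien.
Ordering the rest by effective date: B (11/4/2023), F (12/13/2023), D (2/8/2024), A (7/14/2025), E (10/6/2025).
C is senior to F before the subordination, so the two trade places.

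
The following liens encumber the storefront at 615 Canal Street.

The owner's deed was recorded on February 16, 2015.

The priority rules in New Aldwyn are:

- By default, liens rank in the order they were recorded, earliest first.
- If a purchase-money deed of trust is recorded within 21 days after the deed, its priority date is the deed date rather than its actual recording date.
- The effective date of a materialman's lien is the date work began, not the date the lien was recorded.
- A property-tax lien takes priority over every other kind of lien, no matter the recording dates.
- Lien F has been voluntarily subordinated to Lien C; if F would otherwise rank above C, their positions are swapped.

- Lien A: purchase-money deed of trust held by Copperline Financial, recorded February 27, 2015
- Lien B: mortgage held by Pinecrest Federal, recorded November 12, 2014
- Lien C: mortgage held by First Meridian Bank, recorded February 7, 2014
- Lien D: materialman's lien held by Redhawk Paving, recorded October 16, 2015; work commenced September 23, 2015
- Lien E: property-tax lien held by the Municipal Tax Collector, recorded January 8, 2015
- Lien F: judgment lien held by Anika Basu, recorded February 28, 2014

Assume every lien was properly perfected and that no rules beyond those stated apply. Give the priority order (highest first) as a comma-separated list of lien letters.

Adjusting effective dates: A was recorded within the 21-day window, so its effective date is the deed date February 16, 2015; D is treated as recorded September 23, 2015, the work-commencement date.
E is a property-tax lien and takes priority over every other lien.
Among the remaining liens, by effective date: C (February 7, 2014), F (February 28, 2014), B (November 12, 2014), A (February 16, 2015), D (September 23, 2015).
F is already junior to C, so the subordination agreement changes nothing.

E, C, F, B, A, D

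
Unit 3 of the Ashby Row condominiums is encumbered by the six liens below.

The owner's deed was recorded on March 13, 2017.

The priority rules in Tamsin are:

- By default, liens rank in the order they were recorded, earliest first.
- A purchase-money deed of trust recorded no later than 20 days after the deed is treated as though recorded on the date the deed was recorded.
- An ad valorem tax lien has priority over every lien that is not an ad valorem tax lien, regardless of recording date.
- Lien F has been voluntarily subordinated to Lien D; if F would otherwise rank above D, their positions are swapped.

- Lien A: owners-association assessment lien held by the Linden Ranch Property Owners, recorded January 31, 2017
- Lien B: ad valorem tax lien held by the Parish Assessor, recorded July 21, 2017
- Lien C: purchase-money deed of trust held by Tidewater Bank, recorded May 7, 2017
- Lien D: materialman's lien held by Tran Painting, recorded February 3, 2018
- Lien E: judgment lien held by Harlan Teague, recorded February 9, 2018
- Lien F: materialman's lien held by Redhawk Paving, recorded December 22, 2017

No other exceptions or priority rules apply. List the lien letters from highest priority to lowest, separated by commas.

B, A, C, D, F, E

Effective dates after the stated exceptions: C was recorded 55 days after the deed — beyond 20 days — so no relation-back applies.
B, as an ad valorem tax lien, has superpriority and ranks first.
Ordering the rest by effective date: A (January 31, 2017), C (May 7, 2017), F (December 22, 2017), D (February 3, 2018), E (February 9, 2018).
Because F would otherwise rank above D, the subordination swaps them.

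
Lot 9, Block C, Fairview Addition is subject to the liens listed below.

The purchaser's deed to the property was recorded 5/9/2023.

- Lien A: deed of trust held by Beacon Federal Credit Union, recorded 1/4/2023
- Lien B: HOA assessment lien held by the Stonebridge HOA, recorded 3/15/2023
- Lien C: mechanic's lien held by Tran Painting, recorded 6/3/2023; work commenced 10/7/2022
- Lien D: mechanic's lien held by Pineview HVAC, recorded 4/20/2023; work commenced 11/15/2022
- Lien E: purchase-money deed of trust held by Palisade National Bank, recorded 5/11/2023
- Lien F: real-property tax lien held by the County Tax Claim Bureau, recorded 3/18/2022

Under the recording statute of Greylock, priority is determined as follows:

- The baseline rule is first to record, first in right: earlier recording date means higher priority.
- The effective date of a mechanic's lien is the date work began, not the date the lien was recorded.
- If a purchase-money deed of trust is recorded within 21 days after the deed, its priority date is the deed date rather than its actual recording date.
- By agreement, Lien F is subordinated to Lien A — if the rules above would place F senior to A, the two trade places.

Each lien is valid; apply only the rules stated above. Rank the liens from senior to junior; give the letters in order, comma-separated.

Effective dates: C is treated as recorded 10/7/2022, the work-commencement date; D is treated as recorded 11/15/2022, the work-commencement date; E's effective date is the deed date, 5/9/2023.
By effective date: F (3/18/2022), C (10/7/2022), D (11/15/2022), A (1/4/2023), B (3/15/2023), E (5/9/2023).
F is senior to A before the subordination, so the two trade places.

A, C, D, F, B, E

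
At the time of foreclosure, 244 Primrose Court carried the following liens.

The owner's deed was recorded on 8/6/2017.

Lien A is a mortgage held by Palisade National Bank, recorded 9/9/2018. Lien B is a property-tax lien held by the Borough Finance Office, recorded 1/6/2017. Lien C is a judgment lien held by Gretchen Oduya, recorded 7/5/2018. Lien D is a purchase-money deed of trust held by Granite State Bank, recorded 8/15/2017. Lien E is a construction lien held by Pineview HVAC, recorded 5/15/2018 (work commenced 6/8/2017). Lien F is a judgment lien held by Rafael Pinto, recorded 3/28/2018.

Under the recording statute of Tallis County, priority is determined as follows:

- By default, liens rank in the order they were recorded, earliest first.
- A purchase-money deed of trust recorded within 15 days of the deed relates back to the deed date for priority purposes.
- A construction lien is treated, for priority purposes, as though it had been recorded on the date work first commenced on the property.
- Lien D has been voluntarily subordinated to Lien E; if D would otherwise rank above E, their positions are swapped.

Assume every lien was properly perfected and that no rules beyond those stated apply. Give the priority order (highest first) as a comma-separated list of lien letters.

Effective dates: D was recorded within the 15-day window, so its effective date is the deed date 8/6/2017; E is treated as recorded 6/8/2017, the work-commencement date.
By effective date: B (1/6/2017), E (6/8/2017), D (8/6/2017), F (3/28/2018), C (7/5/2018), A (9/9/2018).
Since D is not senior to E, the subordination leaves the order unchanged.

B, E, D, F, C, A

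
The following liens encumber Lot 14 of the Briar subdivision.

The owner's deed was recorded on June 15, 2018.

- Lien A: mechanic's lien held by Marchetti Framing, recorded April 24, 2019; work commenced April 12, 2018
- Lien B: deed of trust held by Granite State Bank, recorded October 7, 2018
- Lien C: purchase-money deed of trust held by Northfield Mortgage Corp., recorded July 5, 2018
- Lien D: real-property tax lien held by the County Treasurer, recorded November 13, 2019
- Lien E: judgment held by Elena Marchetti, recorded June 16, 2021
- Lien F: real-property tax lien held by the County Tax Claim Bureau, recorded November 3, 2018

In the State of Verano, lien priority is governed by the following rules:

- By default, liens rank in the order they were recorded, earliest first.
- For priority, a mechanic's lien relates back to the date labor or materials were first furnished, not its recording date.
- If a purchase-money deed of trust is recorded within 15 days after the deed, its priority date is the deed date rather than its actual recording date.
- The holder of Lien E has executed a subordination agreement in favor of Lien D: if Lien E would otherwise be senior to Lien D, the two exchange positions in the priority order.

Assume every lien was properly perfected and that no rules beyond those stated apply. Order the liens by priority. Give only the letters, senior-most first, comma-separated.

A, C, B, F, D, E

Effective dates: A relates back to April 12, 2018 (work commenced); C missed the 15-day window (20 days after the deed), so its recording date stands.
Sorted by effective date: A (April 12, 2018), C (July 5, 2018), B (October 7, 2018), F (November 3, 2018), D (November 13, 2019), E (June 16, 2021).
E is already junior to D, so the subordination agreement changes nothing.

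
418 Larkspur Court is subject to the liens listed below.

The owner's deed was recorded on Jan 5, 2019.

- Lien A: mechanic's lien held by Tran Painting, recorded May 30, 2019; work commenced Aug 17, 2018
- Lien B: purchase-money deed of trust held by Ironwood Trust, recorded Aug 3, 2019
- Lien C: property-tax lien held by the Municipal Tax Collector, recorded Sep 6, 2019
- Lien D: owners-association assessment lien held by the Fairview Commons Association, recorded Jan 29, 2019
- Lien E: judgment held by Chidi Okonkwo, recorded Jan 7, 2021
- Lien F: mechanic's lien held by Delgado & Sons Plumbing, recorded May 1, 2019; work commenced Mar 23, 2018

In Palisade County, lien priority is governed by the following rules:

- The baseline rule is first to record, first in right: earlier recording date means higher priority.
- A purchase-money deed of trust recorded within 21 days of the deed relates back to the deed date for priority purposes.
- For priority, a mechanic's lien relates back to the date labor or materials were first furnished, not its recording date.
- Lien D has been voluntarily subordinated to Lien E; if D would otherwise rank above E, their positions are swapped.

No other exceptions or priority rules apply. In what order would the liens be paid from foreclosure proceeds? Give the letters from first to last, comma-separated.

F, A, E, B, C, D

Adjusting effective dates: A is treated as recorded Aug 17, 2018, the work-commencement date; B missed the 21-day window (210 days after the deed), so its recording date stands; F is treated as recorded Mar 23, 2018, the work-commencement date.
By effective date, earliest first: F (Mar 23, 2018), A (Aug 17, 2018), D (Jan 29, 2019), B (Aug 3, 2019), C (Sep 6, 2019), E (Jan 7, 2021).
D is senior to E before the subordination, so the two trade places.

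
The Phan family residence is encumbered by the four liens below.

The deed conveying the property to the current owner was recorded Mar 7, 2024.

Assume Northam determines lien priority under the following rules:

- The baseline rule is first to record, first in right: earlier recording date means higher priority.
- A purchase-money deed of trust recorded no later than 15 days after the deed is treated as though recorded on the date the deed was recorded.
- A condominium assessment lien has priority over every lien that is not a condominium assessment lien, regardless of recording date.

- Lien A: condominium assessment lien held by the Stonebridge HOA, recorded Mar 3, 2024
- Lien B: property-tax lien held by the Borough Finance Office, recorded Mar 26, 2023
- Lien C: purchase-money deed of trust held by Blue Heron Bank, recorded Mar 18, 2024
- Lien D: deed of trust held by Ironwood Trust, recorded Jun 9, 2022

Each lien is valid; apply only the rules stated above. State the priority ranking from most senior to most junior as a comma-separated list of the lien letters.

Adjusting effective dates: C relates back to the deed date Mar 7, 2024.
A is a condominium assessment lien, so it outranks all other liens regardless of date.
Among the remaining liens, by effective date: D (Jun 9, 2022), B (Mar 26, 2023), C (Mar 7, 2024).

A, D, B, C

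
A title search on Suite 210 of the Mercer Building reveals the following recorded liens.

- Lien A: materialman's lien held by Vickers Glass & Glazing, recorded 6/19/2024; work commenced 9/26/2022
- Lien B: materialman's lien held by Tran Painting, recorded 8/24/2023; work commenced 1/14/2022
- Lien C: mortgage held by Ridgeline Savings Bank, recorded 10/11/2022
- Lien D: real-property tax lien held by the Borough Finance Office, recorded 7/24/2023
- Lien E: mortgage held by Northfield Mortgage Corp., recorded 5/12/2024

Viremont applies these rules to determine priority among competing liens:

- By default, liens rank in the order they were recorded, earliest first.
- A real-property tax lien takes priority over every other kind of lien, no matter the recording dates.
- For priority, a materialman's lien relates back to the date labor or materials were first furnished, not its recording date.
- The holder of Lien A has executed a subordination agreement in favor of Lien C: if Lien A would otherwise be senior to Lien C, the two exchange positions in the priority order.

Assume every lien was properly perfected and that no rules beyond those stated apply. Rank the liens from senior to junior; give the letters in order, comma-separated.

First, effective dates: A is treated as recorded 9/26/2022, the work-commencement date; B is treated as recorded 1/14/2022, the work-commencement date.
D, as a real-property tax lien, has superpriority and ranks first.
Among the remaining liens, by effective date: B (1/14/2022), A (9/26/2022), C (10/11/2022), E (5/12/2024).
A is senior to C before the subordination, so the two trade places.

D, B, C, A, E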